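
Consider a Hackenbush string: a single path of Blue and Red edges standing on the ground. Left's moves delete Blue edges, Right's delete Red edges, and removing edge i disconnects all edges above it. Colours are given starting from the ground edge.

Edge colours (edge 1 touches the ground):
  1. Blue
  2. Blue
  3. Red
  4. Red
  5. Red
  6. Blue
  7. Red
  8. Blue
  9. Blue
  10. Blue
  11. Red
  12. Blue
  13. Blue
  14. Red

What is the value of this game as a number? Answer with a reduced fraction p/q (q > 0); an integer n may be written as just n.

1 of 14 · B · max L 0 · min R +∞ → 1
2 of 14 · BB · max L 1 · min R +∞ → 2
3 of 14 · BBR · max L 1 · min R 2 → 3/2
4 of 14 · BBRR · max L 1 · min R 3/2 → 5/4
5 of 14 · BBRRR · max L 1 · min R 5/4 → 9/8
6 of 14 · BBRRRB · max L 9/8 · min R 5/4 → 19/16
7 of 14 · BBRRRBR · max L 9/8 · min R 19/16 → 37/32
8 of 14 · BBRRRBRB · max L 37/32 · min R 19/16 → 75/64
9 of 14 · BBRRRBRBB · max L 75/64 · min R 19/16 → 151/128
10 of 14 · BBRRRBRBBB · max L 151/128 · min R 19/16 → 303/256
11 of 14 · BBRRRBRBBBR · max L 151/128 · min R 303/256 → 605/512
12 of 14 · BBRRRBRBBBRB · max L 605/512 · min R 303/256 → 1211/1024
13 of 14 · BBRRRBRBBBRBB · max L 1211/1024 · min R 303/256 → 2423/2048
14 of 14 · BBRRRBRBBBRBBR · max L 1211/1024 · min R 2423/2048 → 4845/4096

4845/4096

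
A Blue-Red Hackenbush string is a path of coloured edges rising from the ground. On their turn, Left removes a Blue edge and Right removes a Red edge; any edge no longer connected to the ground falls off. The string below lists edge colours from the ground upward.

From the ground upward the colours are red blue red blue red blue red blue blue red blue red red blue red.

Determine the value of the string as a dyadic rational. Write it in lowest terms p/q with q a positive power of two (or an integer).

-10843/16384

r: Left { (no moves) }, Right { 0 } -> simplest -1
rb: Left { -1 }, Right { 0 } -> simplest -1/2
rbr: Left { -1 }, Right { -1/2, 0 } -> simplest -3/4
rbrb: Left { -1, -3/4 }, Right { -1/2, 0 } -> simplest -5/8
rbrbr: Left { -1, -3/4 }, Right { -5/8, -1/2, 0 } -> simplest -11/16
rbrbrb: Left { -1, -3/4, -11/16 }, Right { -5/8, -1/2, 0 } -> simplest -21/32
rbrbrbr: Left { -1, -3/4, -11/16 }, Right { -21/32, -5/8, -1/2, 0 } -> simplest -43/64
rbrbrbrb: Left { -1, -3/4, -11/16, -43/64 }, Right { -21/32, -5/8, -1/2, 0 } -> simplest -85/128
rbrbrbrbb: Left { -1, -3/4, -11/16, -43/64, -85/128 }, Right { -21/32, -5/8, -1/2, 0 } -> simplest -169/256
rbrbrbrbbr: Left { -1, -3/4, -11/16, -43/64, -85/128 }, Right { -169/256, -21/32, -5/8, -1/2, 0 } -> simplest -339/512
rbrbrbrbbrb: Left { -1, -3/4, -11/16, -43/64, -85/128, -339/512 }, Right { -169/256, -21/32, -5/8, -1/2, 0 } -> simplest -677/1024
rbrbrbrbbrbr: Left { -1, -3/4, -11/16, -43/64, -85/128, -339/512 }, Right { -677/1024, -169/256, -21/32, -5/8, -1/2, 0 } -> simplest -1355/2048
rbrbrbrbbrbrr: Left { -1, -3/4, -11/16, -43/64, -85/128, -339/512 }, Right { -1355/2048, -677/1024, -169/256, -21/32, -5/8, -1/2, 0 } -> simplest -2711/4096
rbrbrbrbbrbrrb: Left { -1, -3/4, -11/16, -43/64, -85/128, -339/512, -2711/4096 }, Right { -1355/2048, -677/1024, -169/256, -21/32, -5/8, -1/2, 0 } -> simplest -5421/8192
rbrbrbrbbrbrrbr: Left { -1, -3/4, -11/16, -43/64, -85/128, -339/512, -2711/4096 }, Right { -5421/8192, -1355/2048, -677/1024, -169/256, -21/32, -5/8, -1/2, 0 } -> simplest -10843/16384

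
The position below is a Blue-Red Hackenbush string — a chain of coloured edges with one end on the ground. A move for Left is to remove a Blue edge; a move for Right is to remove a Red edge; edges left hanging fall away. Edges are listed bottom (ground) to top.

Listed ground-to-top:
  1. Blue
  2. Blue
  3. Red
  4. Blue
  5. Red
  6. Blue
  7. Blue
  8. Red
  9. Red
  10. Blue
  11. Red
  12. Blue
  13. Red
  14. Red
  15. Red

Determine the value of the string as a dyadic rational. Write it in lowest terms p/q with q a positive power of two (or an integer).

Prefix values for Blue Blue Red Blue Red Blue Blue Red Red Blue Red Blue Red Red Red via {L|R} + simplicity:
1 of 15 · B · max L 0 · min R +∞ gives 1
2 of 15 · BB · max L 1 · min R +∞ gives 2
3 of 15 · BBR · max L 1 · min R 2 gives 3/2
4 of 15 · BBRB · max L 3/2 · min R 2 gives 7/4
5 of 15 · BBRBR · max L 3/2 · min R 7/4 gives 13/8
6 of 15 · BBRBRB · max L 13/8 · min R 7/4 gives 27/16
7 of 15 · BBRBRBB · max L 27/16 · min R 7/4 gives 55/32
8 of 15 · BBRBRBBR · max L 27/16 · min R 55/32 gives 109/64
9 of 15 · BBRBRBBRR · max L 27/16 · min R 109/64 gives 217/128
10 of 15 · BBRBRBBRRB · max L 217/128 · min R 109/64 gives 435/256
11 of 15 · BBRBRBBRRBR · max L 217/128 · min R 435/256 gives 869/512
12 of 15 · BBRBRBBRRBRB · max L 869/512 · min R 435/256 gives 1739/1024
13 of 15 · BBRBRBBRRBRBR · max L 869/512 · min R 1739/1024 gives 3477/2048
14 of 15 · BBRBRBBRRBRBRR · max L 869/512 · min R 3477/2048 gives 6953/4096
15 of 15 · BBRBRBBRRBRBRRR · max L 869/512 · min R 6953/4096 gives 13905/8192

13905/8192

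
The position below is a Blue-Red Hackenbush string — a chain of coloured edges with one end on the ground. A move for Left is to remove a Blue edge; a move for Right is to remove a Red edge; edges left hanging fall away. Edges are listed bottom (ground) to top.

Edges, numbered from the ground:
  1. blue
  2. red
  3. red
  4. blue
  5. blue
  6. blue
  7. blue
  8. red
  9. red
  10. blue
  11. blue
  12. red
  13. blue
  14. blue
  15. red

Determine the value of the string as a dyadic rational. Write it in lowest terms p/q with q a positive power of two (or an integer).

7789/16384

Build g(s[:k]) for k = 1..15, string s = blue red red blue blue blue blue red red blue blue red blue blue red.
1 of 15 · b · max L 0 · min R +∞ — 1
2 of 15 · br · max L 0 · min R 1 — 1/2
3 of 15 · brr · max L 0 · min R 1/2 — 1/4
4 of 15 · brrb · max L 1/4 · min R 1/2 — 3/8
5 of 15 · brrbb · max L 3/8 · min R 1/2 — 7/16
6 of 15 · brrbbb · max L 7/16 · min R 1/2 — 15/32
7 of 15 · brrbbbb · max L 15/32 · min R 1/2 — 31/64
8 of 15 · brrbbbbr · max L 15/32 · min R 31/64 — 61/128
9 of 15 · brrbbbbrr · max L 15/32 · min R 61/128 — 121/256
10 of 15 · brrbbbbrrb · max L 121/256 · min R 61/128 — 243/512
11 of 15 · brrbbbbrrbb · max L 243/512 · min R 61/128 — 487/1024
12 of 15 · brrbbbbrrbbr · max L 243/512 · min R 487/1024 — 973/2048
13 of 15 · brrbbbbrrbbrb · max L 973/2048 · min R 487/1024 — 1947/4096
14 of 15 · brrbbbbrrbbrbb · max L 1947/4096 · min R 487/1024 — 3895/8192
15 of 15 · brrbbbbrrbbrbbr · max L 1947/4096 · min R 3895/8192 — 7789/16384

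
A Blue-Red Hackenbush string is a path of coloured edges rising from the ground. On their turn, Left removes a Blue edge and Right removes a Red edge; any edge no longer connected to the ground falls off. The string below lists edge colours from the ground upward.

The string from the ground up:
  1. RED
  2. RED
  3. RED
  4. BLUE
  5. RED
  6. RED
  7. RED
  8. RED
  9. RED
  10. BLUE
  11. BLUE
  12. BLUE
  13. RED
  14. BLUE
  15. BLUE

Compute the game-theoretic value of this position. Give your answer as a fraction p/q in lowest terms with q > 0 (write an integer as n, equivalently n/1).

Build val(s[:k]) for k = 1..15, string s = RED RED RED BLUE RED RED RED RED RED BLUE BLUE BLUE RED BLUE BLUE.
val(R) = { · | 0 } => -1
val(RR) = { · | -1; 0 } => -2
val(RRR) = { · | -2; -1; 0 } => -3
val(RRRB) = { -3 | -2; -1; 0 } => -5/2
val(RRRBR) = { -3 | -5/2; -2; -1; 0 } => -11/4
val(RRRBRR) = { -3 | -11/4; -5/2; -2; -1; 0 } => -23/8
val(RRRBRRR) = { -3 | -23/8; -11/4; -5/2; -2; -1; 0 } => -47/16
val(RRRBRRRR) = { -3 | -47/16; -23/8; -11/4; -5/2; -2; -1; 0 } => -95/32
val(RRRBRRRRR) = { -3 | -95/32; -47/16; -23/8; -11/4; -5/2; -2; -1; 0 } => -191/64
val(RRRBRRRRRB) = { -3; -191/64 | -95/32; -47/16; -23/8; -11/4; -5/2; -2; -1; 0 } => -381/128
val(RRRBRRRRRBB) = { -3; -191/64; -381/128 | -95/32; -47/16; -23/8; -11/4; -5/2; -2; -1; 0 } => -761/256
val(RRRBRRRRRBBB) = { -3; -191/64; -381/128; -761/256 | -95/32; -47/16; -23/8; -11/4; -5/2; -2; -1; 0 } => -1521/512
val(RRRBRRRRRBBBR) = { -3; -191/64; -381/128; -761/256 | -1521/512; -95/32; -47/16; -23/8; -11/4; -5/2; -2; -1; 0 } => -3043/1024
val(RRRBRRRRRBBBRB) = { -3; -191/64; -381/128; -761/256; -3043/1024 | -1521/512; -95/32; -47/16; -23/8; -11/4; -5/2; -2; -1; 0 } => -6085/2048
val(RRRBRRRRRBBBRBB) = { -3; -191/64; -381/128; -761/256; -3043/1024; -6085/2048 | -1521/512; -95/32; -47/16; -23/8; -11/4; -5/2; -2; -1; 0 } => -12169/4096

-12169/4096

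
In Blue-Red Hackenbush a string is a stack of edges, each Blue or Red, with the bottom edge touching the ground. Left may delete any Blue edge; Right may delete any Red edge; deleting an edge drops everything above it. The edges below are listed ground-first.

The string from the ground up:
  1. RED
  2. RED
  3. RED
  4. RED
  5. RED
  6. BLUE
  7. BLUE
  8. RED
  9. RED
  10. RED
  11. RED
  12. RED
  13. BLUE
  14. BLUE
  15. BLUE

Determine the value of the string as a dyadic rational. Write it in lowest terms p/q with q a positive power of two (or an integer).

-4593/1024

step 1: add RED to get R; options L={ — } R={ 0 } = -1
step 2: add RED to get RR; options L={ — } R={ -1, 0 } = -2
step 3: add RED to get RRR; options L={ — } R={ -2, -1, 0 } = -3
step 4: add RED to get RRRR; options L={ — } R={ -3, -2, -1, 0 } = -4
step 5: add RED to get RRRRR; options L={ — } R={ -4, -3, -2, -1, 0 } = -5
step 6: add BLUE to get RRRRRB; options L={ -5 } R={ -4, -3, -2, -1, 0 } = -9/2
step 7: add BLUE to get RRRRRBB; options L={ -5, -9/2 } R={ -4, -3, -2, -1, 0 } = -17/4
step 8: add RED to get RRRRRBBR; options L={ -5, -9/2 } R={ -17/4, -4, -3, -2, -1, 0 } = -35/8
step 9: add RED to get RRRRRBBRR; options L={ -5, -9/2 } R={ -35/8, -17/4, -4, -3, -2, -1, 0 } = -71/16
step 10: add RED to get RRRRRBBRRR; options L={ -5, -9/2 } R={ -71/16, -35/8, -17/4, -4, -3, -2, -1, 0 } = -143/32
step 11: add RED to get RRRRRBBRRRR; options L={ -5, -9/2 } R={ -143/32, -71/16, -35/8, -17/4, -4, -3, -2, -1, 0 } = -287/64
step 12: add RED to get RRRRRBBRRRRR; options L={ -5, -9/2 } R={ -287/64, -143/32, -71/16, -35/8, -17/4, -4, -3, -2, -1, 0 } = -575/128
step 13: add BLUE to get RRRRRBBRRRRRB; options L={ -5, -9/2, -575/128 } R={ -287/64, -143/32, -71/16, -35/8, -17/4, -4, -3, -2, -1, 0 } = -1149/256
step 14: add BLUE to get RRRRRBBRRRRRBB; options L={ -5, -9/2, -575/128, -1149/256 } R={ -287/64, -143/32, -71/16, -35/8, -17/4, -4, -3, -2, -1, 0 } = -2297/512
step 15: add BLUE to get RRRRRBBRRRRRBBB; options L={ -5, -9/2, -575/128, -1149/256, -2297/512 } R={ -287/64, -143/32, -71/16, -35/8, -17/4, -4, -3, -2, -1, 0 } = -4593/1024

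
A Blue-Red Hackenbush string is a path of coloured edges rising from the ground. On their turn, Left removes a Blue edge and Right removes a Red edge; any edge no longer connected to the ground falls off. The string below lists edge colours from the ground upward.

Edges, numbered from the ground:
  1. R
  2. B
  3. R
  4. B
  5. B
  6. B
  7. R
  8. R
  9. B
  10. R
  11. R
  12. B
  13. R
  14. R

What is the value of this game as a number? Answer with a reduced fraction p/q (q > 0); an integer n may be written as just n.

g_1 [R]  L=[∅]  R=[0]  => -1
g_2 [RB]  L=[-1]  R=[0]  => -1/2
g_3 [RBR]  L=[-1]  R=[-1/2; 0]  => -3/4
g_4 [RBRB]  L=[-1; -3/4]  R=[-1/2; 0]  => -5/8
g_5 [RBRBB]  L=[-1; -3/4; -5/8]  R=[-1/2; 0]  => -9/16
g_6 [RBRBBB]  L=[-1; -3/4; -5/8; -9/16]  R=[-1/2; 0]  => -17/32
g_7 [RBRBBBR]  L=[-1; -3/4; -5/8; -9/16]  R=[-17/32; -1/2; 0]  => -35/64
g_8 [RBRBBBRR]  L=[-1; -3/4; -5/8; -9/16]  R=[-35/64; -17/32; -1/2; 0]  => -71/128
g_9 [RBRBBBRRB]  L=[-1; -3/4; -5/8; -9/16; -71/128]  R=[-35/64; -17/32; -1/2; 0]  => -141/256
g_10 [RBRBBBRRBR]  L=[-1; -3/4; -5/8; -9/16; -71/128]  R=[-141/256; -35/64; -17/32; -1/2; 0]  => -283/512
g_11 [RBRBBBRRBRR]  L=[-1; -3/4; -5/8; -9/16; -71/128]  R=[-283/512; -141/256; -35/64; -17/32; -1/2; 0]  => -567/1024
g_12 [RBRBBBRRBRRB]  L=[-1; -3/4; -5/8; -9/16; -71/128; -567/1024]  R=[-283/512; -141/256; -35/64; -17/32; -1/2; 0]  => -1133/2048
g_13 [RBRBBBRRBRRBR]  L=[-1; -3/4; -5/8; -9/16; -71/128; -567/1024]  R=[-1133/2048; -283/512; -141/256; -35/64; -17/32; -1/2; 0]  => -2267/4096
g_14 [RBRBBBRRBRRBRR]  L=[-1; -3/4; -5/8; -9/16; -71/128; -567/1024]  R=[-2267/4096; -1133/2048; -283/512; -141/256; -35/64; -17/32; -1/2; 0]  => -4535/8192

-4535/8192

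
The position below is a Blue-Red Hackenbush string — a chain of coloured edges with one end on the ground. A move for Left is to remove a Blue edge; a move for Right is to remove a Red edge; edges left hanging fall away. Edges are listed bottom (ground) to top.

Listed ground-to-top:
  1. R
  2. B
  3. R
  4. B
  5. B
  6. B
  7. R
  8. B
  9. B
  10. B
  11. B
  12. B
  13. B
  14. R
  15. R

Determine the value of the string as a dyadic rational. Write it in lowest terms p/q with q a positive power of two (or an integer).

-8711/16384

1 of 15 · R · max L −∞ · min R 0 -> -1
2 of 15 · RB · max L -1 · min R 0 -> -1/2
3 of 15 · RBR · max L -1 · min R -1/2 -> -3/4
4 of 15 · RBRB · max L -3/4 · min R -1/2 -> -5/8
5 of 15 · RBRBB · max L -5/8 · min R -1/2 -> -9/16
6 of 15 · RBRBBB · max L -9/16 · min R -1/2 -> -17/32
7 of 15 · RBRBBBR · max L -9/16 · min R -17/32 -> -35/64
8 of 15 · RBRBBBRB · max L -35/64 · min R -17/32 -> -69/128
9 of 15 · RBRBBBRBB · max L -69/128 · min R -17/32 -> -137/256
10 of 15 · RBRBBBRBBB · max L -137/256 · min R -17/32 -> -273/512
11 of 15 · RBRBBBRBBBB · max L -273/512 · min R -17/32 -> -545/1024
12 of 15 · RBRBBBRBBBBB · max L -545/1024 · min R -17/32 -> -1089/2048
13 of 15 · RBRBBBRBBBBBB · max L -1089/2048 · min R -17/32 -> -2177/4096
14 of 15 · RBRBBBRBBBBBBR · max L -1089/2048 · min R -2177/4096 -> -4355/8192
15 of 15 · RBRBBBRBBBBBBRR · max L -1089/2048 · min R -4355/8192 -> -8711/16384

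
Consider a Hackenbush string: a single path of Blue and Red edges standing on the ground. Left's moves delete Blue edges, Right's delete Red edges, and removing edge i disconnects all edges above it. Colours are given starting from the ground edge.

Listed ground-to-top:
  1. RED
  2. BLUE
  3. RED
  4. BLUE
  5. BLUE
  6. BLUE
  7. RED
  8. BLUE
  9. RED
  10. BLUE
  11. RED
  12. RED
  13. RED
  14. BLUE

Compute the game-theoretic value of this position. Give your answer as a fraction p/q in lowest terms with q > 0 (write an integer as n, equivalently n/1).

step 1: add RED to get R; options L={ (no moves) } R={ 0 } ⇒ -1
step 2: add BLUE to get RB; options L={ -1 } R={ 0 } ⇒ -1/2
step 3: add RED to get RBR; options L={ -1 } R={ -1/2, 0 } ⇒ -3/4
step 4: add BLUE to get RBRB; options L={ -1, -3/4 } R={ -1/2, 0 } ⇒ -5/8
step 5: add BLUE to get RBRBB; options L={ -1, -3/4, -5/8 } R={ -1/2, 0 } ⇒ -9/16
step 6: add BLUE to get RBRBBB; options L={ -1, -3/4, -5/8, -9/16 } R={ -1/2, 0 } ⇒ -17/32
step 7: add RED to get RBRBBBR; options L={ -1, -3/4, -5/8, -9/16 } R={ -17/32, -1/2, 0 } ⇒ -35/64
step 8: add BLUE to get RBRBBBRB; options L={ -1, -3/4, -5/8, -9/16, -35/64 } R={ -17/32, -1/2, 0 } ⇒ -69/128
step 9: add RED to get RBRBBBRBR; options L={ -1, -3/4, -5/8, -9/16, -35/64 } R={ -69/128, -17/32, -1/2, 0 } ⇒ -139/256
step 10: add BLUE to get RBRBBBRBRB; options L={ -1, -3/4, -5/8, -9/16, -35/64, -139/256 } R={ -69/128, -17/32, -1/2, 0 } ⇒ -277/512
step 11: add RED to get RBRBBBRBRBR; options L={ -1, -3/4, -5/8, -9/16, -35/64, -139/256 } R={ -277/512, -69/128, -17/32, -1/2, 0 } ⇒ -555/1024
step 12: add RED to get RBRBBBRBRBRR; options L={ -1, -3/4, -5/8, -9/16, -35/64, -139/256 } R={ -555/1024, -277/512, -69/128, -17/32, -1/2, 0 } ⇒ -1111/2048
step 13: add RED to get RBRBBBRBRBRRR; options L={ -1, -3/4, -5/8, -9/16, -35/64, -139/256 } R={ -1111/2048, -555/1024, -277/512, -69/128, -17/32, -1/2, 0 } ⇒ -2223/4096
step 14: add BLUE to get RBRBBBRBRBRRRB; options L={ -1, -3/4, -5/8, -9/16, -35/64, -139/256, -2223/4096 } R={ -1111/2048, -555/1024, -277/512, -69/128, -17/32, -1/2, 0 } ⇒ -4445/8192

-4445/8192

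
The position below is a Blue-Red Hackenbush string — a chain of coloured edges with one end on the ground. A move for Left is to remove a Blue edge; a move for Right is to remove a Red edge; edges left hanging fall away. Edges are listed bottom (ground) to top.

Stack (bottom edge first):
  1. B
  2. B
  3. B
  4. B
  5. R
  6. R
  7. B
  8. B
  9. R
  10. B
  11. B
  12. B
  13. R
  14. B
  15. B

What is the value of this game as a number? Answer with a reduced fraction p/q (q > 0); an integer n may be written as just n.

Prefix values for B B B B R R B B R B B B R B B via {L|R} + simplicity:
edge 1 of 15 (B): { 0 | (no moves) } = 1
edge 2 of 15 (B): { 0 1 | (no moves) } = 2
edge 3 of 15 (B): { 0 1 2 | (no moves) } = 3
edge 4 of 15 (B): { 0 1 2 3 | (no moves) } = 4
edge 5 of 15 (R): { 0 1 2 3 | 4 } = 7/2
edge 6 of 15 (R): { 0 1 2 3 | 7/2 4 } = 13/4
edge 7 of 15 (B): { 0 1 2 3 13/4 | 7/2 4 } = 27/8
edge 8 of 15 (B): { 0 1 2 3 13/4 27/8 | 7/2 4 } = 55/16
edge 9 of 15 (R): { 0 1 2 3 13/4 27/8 | 55/16 7/2 4 } = 109/32
edge 10 of 15 (B): { 0 1 2 3 13/4 27/8 109/32 | 55/16 7/2 4 } = 219/64
edge 11 of 15 (B): { 0 1 2 3 13/4 27/8 109/32 219/64 | 55/16 7/2 4 } = 439/128
edge 12 of 15 (B): { 0 1 2 3 13/4 27/8 109/32 219/64 439/128 | 55/16 7/2 4 } = 879/256
edge 13 of 15 (R): { 0 1 2 3 13/4 27/8 109/32 219/64 439/128 | 879/256 55/16 7/2 4 } = 1757/512
edge 14 of 15 (B): { 0 1 2 3 13/4 27/8 109/32 219/64 439/128 1757/512 | 879/256 55/16 7/2 4 } = 3515/1024
edge 15 of 15 (B): { 0 1 2 3 13/4 27/8 109/32 219/64 439/128 1757/512 3515/1024 | 879/256 55/16 7/2 4 } = 7031/2048

7031/2048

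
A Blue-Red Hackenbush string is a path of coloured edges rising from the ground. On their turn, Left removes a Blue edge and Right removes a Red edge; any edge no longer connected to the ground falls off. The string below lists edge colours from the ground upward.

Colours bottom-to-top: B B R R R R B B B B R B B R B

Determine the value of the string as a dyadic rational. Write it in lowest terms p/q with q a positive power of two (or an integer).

Recurse on prefixes of the 15-edge string B B R R R R B B B B R B B R B:
B: Left { 0 }, Right { ∅ } so simplest 1
BB: Left { 0,1 }, Right { ∅ } so simplest 2
BBR: Left { 0,1 }, Right { 2 } so simplest 3/2
BBRR: Left { 0,1 }, Right { 3/2,2 } so simplest 5/4
BBRRR: Left { 0,1 }, Right { 5/4,3/2,2 } so simplest 9/8
BBRRRR: Left { 0,1 }, Right { 9/8,5/4,3/2,2 } so simplest 17/16
BBRRRRB: Left { 0,1,17/16 }, Right { 9/8,5/4,3/2,2 } so simplest 35/32
BBRRRRBB: Left { 0,1,17/16,35/32 }, Right { 9/8,5/4,3/2,2 } so simplest 71/64
BBRRRRBBB: Left { 0,1,17/16,35/32,71/64 }, Right { 9/8,5/4,3/2,2 } so simplest 143/128
BBRRRRBBBB: Left { 0,1,17/16,35/32,71/64,143/128 }, Right { 9/8,5/4,3/2,2 } so simplest 287/256
BBRRRRBBBBR: Left { 0,1,17/16,35/32,71/64,143/128 }, Right { 287/256,9/8,5/4,3/2,2 } so simplest 573/512
BBRRRRBBBBRB: Left { 0,1,17/16,35/32,71/64,143/128,573/512 }, Right { 287/256,9/8,5/4,3/2,2 } so simplest 1147/1024
BBRRRRBBBBRBB: Left { 0,1,17/16,35/32,71/64,143/128,573/512,1147/1024 }, Right { 287/256,9/8,5/4,3/2,2 } so simplest 2295/2048
BBRRRRBBBBRBBR: Left { 0,1,17/16,35/32,71/64,143/128,573/512,1147/1024 }, Right { 2295/2048,287/256,9/8,5/4,3/2,2 } so simplest 4589/4096
BBRRRRBBBBRBBRB: Left { 0,1,17/16,35/32,71/64,143/128,573/512,1147/1024,4589/4096 }, Right { 2295/2048,287/256,9/8,5/4,3/2,2 } so simplest 9179/8192

9179/8192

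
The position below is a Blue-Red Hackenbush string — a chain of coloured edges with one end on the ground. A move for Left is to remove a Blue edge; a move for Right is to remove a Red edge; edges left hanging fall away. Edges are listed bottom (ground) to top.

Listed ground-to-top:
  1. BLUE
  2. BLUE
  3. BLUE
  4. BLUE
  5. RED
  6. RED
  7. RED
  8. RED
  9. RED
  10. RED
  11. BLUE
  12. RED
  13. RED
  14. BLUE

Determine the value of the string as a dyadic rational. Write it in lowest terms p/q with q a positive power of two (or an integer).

3091/1024

Recurse on prefixes of the 14-edge string BLUE BLUE BLUE BLUE RED RED RED RED RED RED BLUE RED RED BLUE:
step 1: add BLUE to get B; options L={ 0 } R={  } so 1
step 2: add BLUE to get BB; options L={ 0, 1 } R={  } so 2
step 3: add BLUE to get BBB; options L={ 0, 1, 2 } R={  } so 3
step 4: add BLUE to get BBBB; options L={ 0, 1, 2, 3 } R={  } so 4
step 5: add RED to get BBBBR; options L={ 0, 1, 2, 3 } R={ 4 } so 7/2
step 6: add RED to get BBBBRR; options L={ 0, 1, 2, 3 } R={ 7/2, 4 } so 13/4
step 7: add RED to get BBBBRRR; options L={ 0, 1, 2, 3 } R={ 13/4, 7/2, 4 } so 25/8
step 8: add RED to get BBBBRRRR; options L={ 0, 1, 2, 3 } R={ 25/8, 13/4, 7/2, 4 } so 49/16
step 9: add RED to get BBBBRRRRR; options L={ 0, 1, 2, 3 } R={ 49/16, 25/8, 13/4, 7/2, 4 } so 97/32
step 10: add RED to get BBBBRRRRRR; options L={ 0, 1, 2, 3 } R={ 97/32, 49/16, 25/8, 13/4, 7/2, 4 } so 193/64
step 11: add BLUE to get BBBBRRRRRRB; options L={ 0, 1, 2, 3, 193/64 } R={ 97/32, 49/16, 25/8, 13/4, 7/2, 4 } so 387/128
step 12: add RED to get BBBBRRRRRRBR; options L={ 0, 1, 2, 3, 193/64 } R={ 387/128, 97/32, 49/16, 25/8, 13/4, 7/2, 4 } so 773/256
step 13: add RED to get BBBBRRRRRRBRR; options L={ 0, 1, 2, 3, 193/64 } R={ 773/256, 387/128, 97/32, 49/16, 25/8, 13/4, 7/2, 4 } so 1545/512
step 14: add BLUE to get BBBBRRRRRRBRRB; options L={ 0, 1, 2, 3, 193/64, 1545/512 } R={ 773/256, 387/128, 97/32, 49/16, 25/8, 13/4, 7/2, 4 } so 3091/1024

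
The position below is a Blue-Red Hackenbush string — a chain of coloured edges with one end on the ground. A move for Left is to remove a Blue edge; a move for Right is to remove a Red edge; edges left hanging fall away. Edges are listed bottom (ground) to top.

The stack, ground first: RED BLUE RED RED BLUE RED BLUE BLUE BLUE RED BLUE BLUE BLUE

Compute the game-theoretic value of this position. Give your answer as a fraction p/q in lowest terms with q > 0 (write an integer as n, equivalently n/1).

-3345/4096

Build val(s[:k]) for k = 1..13, string s = RED BLUE RED RED BLUE RED BLUE BLUE BLUE RED BLUE BLUE BLUE.
val(R) = { (no moves) | 0 } → -1
val(RB) = { -1 | 0 } → -1/2
val(RBR) = { -1 | -1/2, 0 } → -3/4
val(RBRR) = { -1 | -3/4, -1/2, 0 } → -7/8
val(RBRRB) = { -1, -7/8 | -3/4, -1/2, 0 } → -13/16
val(RBRRBR) = { -1, -7/8 | -13/16, -3/4, -1/2, 0 } → -27/32
val(RBRRBRB) = { -1, -7/8, -27/32 | -13/16, -3/4, -1/2, 0 } → -53/64
val(RBRRBRBB) = { -1, -7/8, -27/32, -53/64 | -13/16, -3/4, -1/2, 0 } → -105/128
val(RBRRBRBBB) = { -1, -7/8, -27/32, -53/64, -105/128 | -13/16, -3/4, -1/2, 0 } → -209/256
val(RBRRBRBBBR) = { -1, -7/8, -27/32, -53/64, -105/128 | -209/256, -13/16, -3/4, -1/2, 0 } → -419/512
val(RBRRBRBBBRB) = { -1, -7/8, -27/32, -53/64, -105/128, -419/512 | -209/256, -13/16, -3/4, -1/2, 0 } → -837/1024
val(RBRRBRBBBRBB) = { -1, -7/8, -27/32, -53/64, -105/128, -419/512, -837/1024 | -209/256, -13/16, -3/4, -1/2, 0 } → -1673/2048
val(RBRRBRBBBRBBB) = { -1, -7/8, -27/32, -53/64, -105/128, -419/512, -837/1024, -1673/2048 | -209/256, -13/16, -3/4, -1/2, 0 } → -3345/4096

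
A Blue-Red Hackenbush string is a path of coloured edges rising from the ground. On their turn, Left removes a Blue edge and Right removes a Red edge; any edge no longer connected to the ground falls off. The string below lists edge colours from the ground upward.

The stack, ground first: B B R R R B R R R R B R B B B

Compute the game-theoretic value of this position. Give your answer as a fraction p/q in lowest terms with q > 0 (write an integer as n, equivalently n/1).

Prefix values for B B R R R B R R R R B R B B B via {L|R} + simplicity:
val_1 [B]  L=[0]  R=[·]  so 1
val_2 [BB]  L=[0 1]  R=[·]  so 2
val_3 [BBR]  L=[0 1]  R=[2]  so 3/2
val_4 [BBRR]  L=[0 1]  R=[3/2 2]  so 5/4
val_5 [BBRRR]  L=[0 1]  R=[5/4 3/2 2]  so 9/8
val_6 [BBRRRB]  L=[0 1 9/8]  R=[5/4 3/2 2]  so 19/16
val_7 [BBRRRBR]  L=[0 1 9/8]  R=[19/16 5/4 3/2 2]  so 37/32
val_8 [BBRRRBRR]  L=[0 1 9/8]  R=[37/32 19/16 5/4 3/2 2]  so 73/64
val_9 [BBRRRBRRR]  L=[0 1 9/8]  R=[73/64 37/32 19/16 5/4 3/2 2]  so 145/128
val_10 [BBRRRBRRRR]  L=[0 1 9/8]  R=[145/128 73/64 37/32 19/16 5/4 3/2 2]  so 289/256
val_11 [BBRRRBRRRRB]  L=[0 1 9/8 289/256]  R=[145/128 73/64 37/32 19/16 5/4 3/2 2]  so 579/512
val_12 [BBRRRBRRRRBR]  L=[0 1 9/8 289/256]  R=[579/512 145/128 73/64 37/32 19/16 5/4 3/2 2]  so 1157/1024
val_13 [BBRRRBRRRRBRB]  L=[0 1 9/8 289/256 1157/1024]  R=[579/512 145/128 73/64 37/32 19/16 5/4 3/2 2]  so 2315/2048
val_14 [BBRRRBRRRRBRBB]  L=[0 1 9/8 289/256 1157/1024 2315/2048]  R=[579/512 145/128 73/64 37/32 19/16 5/4 3/2 2]  so 4631/4096
val_15 [BBRRRBRRRRBRBBB]  L=[0 1 9/8 289/256 1157/1024 2315/2048 4631/4096]  R=[579/512 145/128 73/64 37/32 19/16 5/4 3/2 2]  so 9263/8192

9263/8192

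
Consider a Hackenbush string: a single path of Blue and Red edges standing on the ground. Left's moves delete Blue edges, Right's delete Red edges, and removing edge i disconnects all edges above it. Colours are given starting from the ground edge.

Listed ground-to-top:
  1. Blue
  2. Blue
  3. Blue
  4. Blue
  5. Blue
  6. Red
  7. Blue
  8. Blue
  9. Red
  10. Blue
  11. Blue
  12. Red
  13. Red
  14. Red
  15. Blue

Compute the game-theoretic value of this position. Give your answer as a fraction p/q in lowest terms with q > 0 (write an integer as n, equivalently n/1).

1 of 15 · B · max L 0 · min R +∞ — 1
2 of 15 · BB · max L 1 · min R +∞ — 2
3 of 15 · BBB · max L 2 · min R +∞ — 3
4 of 15 · BBBB · max L 3 · min R +∞ — 4
5 of 15 · BBBBB · max L 4 · min R +∞ — 5
6 of 15 · BBBBBR · max L 4 · min R 5 — 9/2
7 of 15 · BBBBBRB · max L 9/2 · min R 5 — 19/4
8 of 15 · BBBBBRBB · max L 19/4 · min R 5 — 39/8
9 of 15 · BBBBBRBBR · max L 19/4 · min R 39/8 — 77/16
10 of 15 · BBBBBRBBRB · max L 77/16 · min R 39/8 — 155/32
11 of 15 · BBBBBRBBRBB · max L 155/32 · min R 39/8 — 311/64
12 of 15 · BBBBBRBBRBBR · max L 155/32 · min R 311/64 — 621/128
13 of 15 · BBBBBRBBRBBRR · max L 155/32 · min R 621/128 — 1241/256
14 of 15 · BBBBBRBBRBBRRR · max L 155/32 · min R 1241/256 — 2481/512
15 of 15 · BBBBBRBBRBBRRRB · max L 2481/512 · min R 1241/256 — 4963/1024

4963/1024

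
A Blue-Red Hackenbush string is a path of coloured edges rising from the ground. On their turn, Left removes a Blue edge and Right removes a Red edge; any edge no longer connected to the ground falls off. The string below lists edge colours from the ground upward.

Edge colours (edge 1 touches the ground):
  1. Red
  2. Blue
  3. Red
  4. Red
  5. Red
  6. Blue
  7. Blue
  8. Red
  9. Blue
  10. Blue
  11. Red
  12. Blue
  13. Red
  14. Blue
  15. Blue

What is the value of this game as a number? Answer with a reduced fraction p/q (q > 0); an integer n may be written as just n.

-14633/16384

Recurse on prefixes of the 15-edge string Red Blue Red Red Red Blue Blue Red Blue Blue Red Blue Red Blue Blue:
R: Left {  }, Right { 0 } — simplest -1
RB: Left { -1 }, Right { 0 } — simplest -1/2
RBR: Left { -1 }, Right { -1/2, 0 } — simplest -3/4
RBRR: Left { -1 }, Right { -3/4, -1/2, 0 } — simplest -7/8
RBRRR: Left { -1 }, Right { -7/8, -3/4, -1/2, 0 } — simplest -15/16
RBRRRB: Left { -1, -15/16 }, Right { -7/8, -3/4, -1/2, 0 } — simplest -29/32
RBRRRBB: Left { -1, -15/16, -29/32 }, Right { -7/8, -3/4, -1/2, 0 } — simplest -57/64
RBRRRBBR: Left { -1, -15/16, -29/32 }, Right { -57/64, -7/8, -3/4, -1/2, 0 } — simplest -115/128
RBRRRBBRB: Left { -1, -15/16, -29/32, -115/128 }, Right { -57/64, -7/8, -3/4, -1/2, 0 } — simplest -229/256
RBRRRBBRBB: Left { -1, -15/16, -29/32, -115/128, -229/256 }, Right { -57/64, -7/8, -3/4, -1/2, 0 } — simplest -457/512
RBRRRBBRBBR: Left { -1, -15/16, -29/32, -115/128, -229/256 }, Right { -457/512, -57/64, -7/8, -3/4, -1/2, 0 } — simplest -915/1024
RBRRRBBRBBRB: Left { -1, -15/16, -29/32, -115/128, -229/256, -915/1024 }, Right { -457/512, -57/64, -7/8, -3/4, -1/2, 0 } — simplest -1829/2048
RBRRRBBRBBRBR: Left { -1, -15/16, -29/32, -115/128, -229/256, -915/1024 }, Right { -1829/2048, -457/512, -57/64, -7/8, -3/4, -1/2, 0 } — simplest -3659/4096
RBRRRBBRBBRBRB: Left { -1, -15/16, -29/32, -115/128, -229/256, -915/1024, -3659/4096 }, Right { -1829/2048, -457/512, -57/64, -7/8, -3/4, -1/2, 0 } — simplest -7317/8192
RBRRRBBRBBRBRBB: Left { -1, -15/16, -29/32, -115/128, -229/256, -915/1024, -3659/4096, -7317/8192 }, Right { -1829/2048, -457/512, -57/64, -7/8, -3/4, -1/2, 0 } — simplest -14633/16384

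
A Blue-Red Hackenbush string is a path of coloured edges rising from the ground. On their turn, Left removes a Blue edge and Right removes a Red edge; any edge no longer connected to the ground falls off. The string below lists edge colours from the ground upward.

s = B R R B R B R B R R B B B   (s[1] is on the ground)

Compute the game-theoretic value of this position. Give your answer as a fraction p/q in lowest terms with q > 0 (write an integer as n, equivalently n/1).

1359/4096

edge 1 of 13 (B): { 0 | ∅ } gives 1
edge 2 of 13 (R): { 0 | 1 } gives 1/2
edge 3 of 13 (R): { 0 | 1/2 1 } gives 1/4
edge 4 of 13 (B): { 0 1/4 | 1/2 1 } gives 3/8
edge 5 of 13 (R): { 0 1/4 | 3/8 1/2 1 } gives 5/16
edge 6 of 13 (B): { 0 1/4 5/16 | 3/8 1/2 1 } gives 11/32
edge 7 of 13 (R): { 0 1/4 5/16 | 11/32 3/8 1/2 1 } gives 21/64
edge 8 of 13 (B): { 0 1/4 5/16 21/64 | 11/32 3/8 1/2 1 } gives 43/128
edge 9 of 13 (R): { 0 1/4 5/16 21/64 | 43/128 11/32 3/8 1/2 1 } gives 85/256
edge 10 of 13 (R): { 0 1/4 5/16 21/64 | 85/256 43/128 11/32 3/8 1/2 1 } gives 169/512
edge 11 of 13 (B): { 0 1/4 5/16 21/64 169/512 | 85/256 43/128 11/32 3/8 1/2 1 } gives 339/1024
edge 12 of 13 (B): { 0 1/4 5/16 21/64 169/512 339/1024 | 85/256 43/128 11/32 3/8 1/2 1 } gives 679/2048
edge 13 of 13 (B): { 0 1/4 5/16 21/64 169/512 339/1024 679/2048 | 85/256 43/128 11/32 3/8 1/2 1 } gives 1359/4096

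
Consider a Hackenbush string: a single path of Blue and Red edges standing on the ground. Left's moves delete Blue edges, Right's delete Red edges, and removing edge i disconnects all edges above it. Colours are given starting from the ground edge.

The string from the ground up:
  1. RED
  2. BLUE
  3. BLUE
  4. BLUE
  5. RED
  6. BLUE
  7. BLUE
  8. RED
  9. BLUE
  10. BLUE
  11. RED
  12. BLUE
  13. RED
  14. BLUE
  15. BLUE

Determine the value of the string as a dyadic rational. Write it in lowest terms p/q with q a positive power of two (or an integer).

-2345/16384

edge 1 of 15 (RED): { · | 0 } ⇒ -1
edge 2 of 15 (BLUE): { -1 | 0 } ⇒ -1/2
edge 3 of 15 (BLUE): { -1; -1/2 | 0 } ⇒ -1/4
edge 4 of 15 (BLUE): { -1; -1/2; -1/4 | 0 } ⇒ -1/8
edge 5 of 15 (RED): { -1; -1/2; -1/4 | -1/8; 0 } ⇒ -3/16
edge 6 of 15 (BLUE): { -1; -1/2; -1/4; -3/16 | -1/8; 0 } ⇒ -5/32
edge 7 of 15 (BLUE): { -1; -1/2; -1/4; -3/16; -5/32 | -1/8; 0 } ⇒ -9/64
edge 8 of 15 (RED): { -1; -1/2; -1/4; -3/16; -5/32 | -9/64; -1/8; 0 } ⇒ -19/128
edge 9 of 15 (BLUE): { -1; -1/2; -1/4; -3/16; -5/32; -19/128 | -9/64; -1/8; 0 } ⇒ -37/256
edge 10 of 15 (BLUE): { -1; -1/2; -1/4; -3/16; -5/32; -19/128; -37/256 | -9/64; -1/8; 0 } ⇒ -73/512
edge 11 of 15 (RED): { -1; -1/2; -1/4; -3/16; -5/32; -19/128; -37/256 | -73/512; -9/64; -1/8; 0 } ⇒ -147/1024
edge 12 of 15 (BLUE): { -1; -1/2; -1/4; -3/16; -5/32; -19/128; -37/256; -147/1024 | -73/512; -9/64; -1/8; 0 } ⇒ -293/2048
edge 13 of 15 (RED): { -1; -1/2; -1/4; -3/16; -5/32; -19/128; -37/256; -147/1024 | -293/2048; -73/512; -9/64; -1/8; 0 } ⇒ -587/4096
edge 14 of 15 (BLUE): { -1; -1/2; -1/4; -3/16; -5/32; -19/128; -37/256; -147/1024; -587/4096 | -293/2048; -73/512; -9/64; -1/8; 0 } ⇒ -1173/8192
edge 15 of 15 (BLUE): { -1; -1/2; -1/4; -3/16; -5/32; -19/128; -37/256; -147/1024; -587/4096; -1173/8192 | -293/2048; -73/512; -9/64; -1/8; 0 } ⇒ -2345/16384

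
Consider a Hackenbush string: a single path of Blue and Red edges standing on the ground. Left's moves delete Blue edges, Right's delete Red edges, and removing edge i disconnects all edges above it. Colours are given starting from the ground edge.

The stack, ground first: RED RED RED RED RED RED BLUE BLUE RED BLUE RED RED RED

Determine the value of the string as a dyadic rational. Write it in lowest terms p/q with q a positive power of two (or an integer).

-687/128

1 of 13 · R · max L −∞ · min R 0 — -1
2 of 13 · RR · max L −∞ · min R -1 — -2
3 of 13 · RRR · max L −∞ · min R -2 — -3
4 of 13 · RRRR · max L −∞ · min R -3 — -4
5 of 13 · RRRRR · max L −∞ · min R -4 — -5
6 of 13 · RRRRRR · max L −∞ · min R -5 — -6
7 of 13 · RRRRRRB · max L -6 · min R -5 — -11/2
8 of 13 · RRRRRRBB · max L -11/2 · min R -5 — -21/4
9 of 13 · RRRRRRBBR · max L -11/2 · min R -21/4 — -43/8
10 of 13 · RRRRRRBBRB · max L -43/8 · min R -21/4 — -85/16
11 of 13 · RRRRRRBBRBR · max L -43/8 · min R -85/16 — -171/32
12 of 13 · RRRRRRBBRBRR · max L -43/8 · min R -171/32 — -343/64
13 of 13 · RRRRRRBBRBRRR · max L -43/8 · min R -343/64 — -687/128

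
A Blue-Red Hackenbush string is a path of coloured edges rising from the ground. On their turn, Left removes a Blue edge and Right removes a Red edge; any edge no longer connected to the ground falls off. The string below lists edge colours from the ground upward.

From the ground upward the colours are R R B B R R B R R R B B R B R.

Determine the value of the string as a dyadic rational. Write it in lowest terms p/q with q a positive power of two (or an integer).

Prefix values for R R B B R R B R R R B B R B R via {L|R} + simplicity:
R: Left { · }, Right { 0 } → simplest -1
RR: Left { · }, Right { -1, 0 } → simplest -2
RRB: Left { -2 }, Right { -1, 0 } → simplest -3/2
RRBB: Left { -2, -3/2 }, Right { -1, 0 } → simplest -5/4
RRBBR: Left { -2, -3/2 }, Right { -5/4, -1, 0 } → simplest -11/8
RRBBRR: Left { -2, -3/2 }, Right { -11/8, -5/4, -1, 0 } → simplest -23/16
RRBBRRB: Left { -2, -3/2, -23/16 }, Right { -11/8, -5/4, -1, 0 } → simplest -45/32
RRBBRRBR: Left { -2, -3/2, -23/16 }, Right { -45/32, -11/8, -5/4, -1, 0 } → simplest -91/64
RRBBRRBRR: Left { -2, -3/2, -23/16 }, Right { -91/64, -45/32, -11/8, -5/4, -1, 0 } → simplest -183/128
RRBBRRBRRR: Left { -2, -3/2, -23/16 }, Right { -183/128, -91/64, -45/32, -11/8, -5/4, -1, 0 } → simplest -367/256
RRBBRRBRRRB: Left { -2, -3/2, -23/16, -367/256 }, Right { -183/128, -91/64, -45/32, -11/8, -5/4, -1, 0 } → simplest -733/512
RRBBRRBRRRBB: Left { -2, -3/2, -23/16, -367/256, -733/512 }, Right { -183/128, -91/64, -45/32, -11/8, -5/4, -1, 0 } → simplest -1465/1024
RRBBRRBRRRBBR: Left { -2, -3/2, -23/16, -367/256, -733/512 }, Right { -1465/1024, -183/128, -91/64, -45/32, -11/8, -5/4, -1, 0 } → simplest -2931/2048
RRBBRRBRRRBBRB: Left { -2, -3/2, -23/16, -367/256, -733/512, -2931/2048 }, Right { -1465/1024, -183/128, -91/64, -45/32, -11/8, -5/4, -1, 0 } → simplest -5861/4096
RRBBRRBRRRBBRBR: Left { -2, -3/2, -23/16, -367/256, -733/512, -2931/2048 }, Right { -5861/4096, -1465/1024, -183/128, -91/64, -45/32, -11/8, -5/4, -1, 0 } → simplest -11723/8192

-11723/8192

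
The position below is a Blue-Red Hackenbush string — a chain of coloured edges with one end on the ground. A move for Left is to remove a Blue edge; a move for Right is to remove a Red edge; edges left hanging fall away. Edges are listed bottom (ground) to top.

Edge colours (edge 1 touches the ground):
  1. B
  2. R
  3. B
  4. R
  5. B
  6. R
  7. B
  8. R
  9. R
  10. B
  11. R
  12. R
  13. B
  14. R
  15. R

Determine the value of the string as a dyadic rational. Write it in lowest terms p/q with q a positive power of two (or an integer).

10825/16384

step 1: add B to get B; options L={ 0 } R={ — } — 1
step 2: add R to get BR; options L={ 0 } R={ 1 } — 1/2
step 3: add B to get BRB; options L={ 0,1/2 } R={ 1 } — 3/4
step 4: add R to get BRBR; options L={ 0,1/2 } R={ 3/4,1 } — 5/8
step 5: add B to get BRBRB; options L={ 0,1/2,5/8 } R={ 3/4,1 } — 11/16
step 6: add R to get BRBRBR; options L={ 0,1/2,5/8 } R={ 11/16,3/4,1 } — 21/32
step 7: add B to get BRBRBRB; options L={ 0,1/2,5/8,21/32 } R={ 11/16,3/4,1 } — 43/64
step 8: add R to get BRBRBRBR; options L={ 0,1/2,5/8,21/32 } R={ 43/64,11/16,3/4,1 } — 85/128
step 9: add R to get BRBRBRBRR; options L={ 0,1/2,5/8,21/32 } R={ 85/128,43/64,11/16,3/4,1 } — 169/256
step 10: add B to get BRBRBRBRRB; options L={ 0,1/2,5/8,21/32,169/256 } R={ 85/128,43/64,11/16,3/4,1 } — 339/512
step 11: add R to get BRBRBRBRRBR; options L={ 0,1/2,5/8,21/32,169/256 } R={ 339/512,85/128,43/64,11/16,3/4,1 } — 677/1024
step 12: add R to get BRBRBRBRRBRR; options L={ 0,1/2,5/8,21/32,169/256 } R={ 677/1024,339/512,85/128,43/64,11/16,3/4,1 } — 1353/2048
step 13: add B to get BRBRBRBRRBRRB; options L={ 0,1/2,5/8,21/32,169/256,1353/2048 } R={ 677/1024,339/512,85/128,43/64,11/16,3/4,1 } — 2707/4096
step 14: add R to get BRBRBRBRRBRRBR; options L={ 0,1/2,5/8,21/32,169/256,1353/2048 } R={ 2707/4096,677/1024,339/512,85/128,43/64,11/16,3/4,1 } — 5413/8192
step 15: add R to get BRBRBRBRRBRRBRR; options L={ 0,1/2,5/8,21/32,169/256,1353/2048 } R={ 5413/8192,2707/4096,677/1024,339/512,85/128,43/64,11/16,3/4,1 } — 10825/16384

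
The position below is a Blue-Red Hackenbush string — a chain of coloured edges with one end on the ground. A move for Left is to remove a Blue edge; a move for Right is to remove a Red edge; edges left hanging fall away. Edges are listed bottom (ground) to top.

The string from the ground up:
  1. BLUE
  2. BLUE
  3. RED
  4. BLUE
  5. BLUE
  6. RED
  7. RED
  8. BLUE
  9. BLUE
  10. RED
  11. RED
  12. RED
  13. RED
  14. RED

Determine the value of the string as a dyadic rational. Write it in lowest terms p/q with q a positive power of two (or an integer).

7361/4096

Build G(s[:k]) for k = 1..14, string s = BLUE BLUE RED BLUE BLUE RED RED BLUE BLUE RED RED RED RED RED.
G_1 [B]  L=[0]  R=[—]  ⇒ 1
G_2 [BB]  L=[0 1]  R=[—]  ⇒ 2
G_3 [BBR]  L=[0 1]  R=[2]  ⇒ 3/2
G_4 [BBRB]  L=[0 1 3/2]  R=[2]  ⇒ 7/4
G_5 [BBRBB]  L=[0 1 3/2 7/4]  R=[2]  ⇒ 15/8
G_6 [BBRBBR]  L=[0 1 3/2 7/4]  R=[15/8 2]  ⇒ 29/16
G_7 [BBRBBRR]  L=[0 1 3/2 7/4]  R=[29/16 15/8 2]  ⇒ 57/32
G_8 [BBRBBRRB]  L=[0 1 3/2 7/4 57/32]  R=[29/16 15/8 2]  ⇒ 115/64
G_9 [BBRBBRRBB]  L=[0 1 3/2 7/4 57/32 115/64]  R=[29/16 15/8 2]  ⇒ 231/128
G_10 [BBRBBRRBBR]  L=[0 1 3/2 7/4 57/32 115/64]  R=[231/128 29/16 15/8 2]  ⇒ 461/256
G_11 [BBRBBRRBBRR]  L=[0 1 3/2 7/4 57/32 115/64]  R=[461/256 231/128 29/16 15/8 2]  ⇒ 921/512
G_12 [BBRBBRRBBRRR]  L=[0 1 3/2 7/4 57/32 115/64]  R=[921/512 461/256 231/128 29/16 15/8 2]  ⇒ 1841/1024
G_13 [BBRBBRRBBRRRR]  L=[0 1 3/2 7/4 57/32 115/64]  R=[1841/1024 921/512 461/256 231/128 29/16 15/8 2]  ⇒ 3681/2048
G_14 [BBRBBRRBBRRRRR]  L=[0 1 3/2 7/4 57/32 115/64]  R=[3681/2048 1841/1024 921/512 461/256 231/128 29/16 15/8 2]  ⇒ 7361/4096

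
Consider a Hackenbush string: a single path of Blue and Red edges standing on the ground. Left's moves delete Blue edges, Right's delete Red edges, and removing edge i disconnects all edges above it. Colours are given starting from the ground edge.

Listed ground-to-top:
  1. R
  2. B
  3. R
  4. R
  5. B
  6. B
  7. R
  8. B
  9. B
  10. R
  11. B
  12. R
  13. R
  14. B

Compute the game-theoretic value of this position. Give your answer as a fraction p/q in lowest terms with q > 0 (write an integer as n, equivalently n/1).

Build v(s[:k]) for k = 1..14, string s = R B R R B B R B B R B R R B.
v_1 [R]  L=[(no moves)]  R=[0]  -> -1
v_2 [RB]  L=[-1]  R=[0]  -> -1/2
v_3 [RBR]  L=[-1]  R=[-1/2 0]  -> -3/4
v_4 [RBRR]  L=[-1]  R=[-3/4 -1/2 0]  -> -7/8
v_5 [RBRRB]  L=[-1 -7/8]  R=[-3/4 -1/2 0]  -> -13/16
v_6 [RBRRBB]  L=[-1 -7/8 -13/16]  R=[-3/4 -1/2 0]  -> -25/32
v_7 [RBRRBBR]  L=[-1 -7/8 -13/16]  R=[-25/32 -3/4 -1/2 0]  -> -51/64
v_8 [RBRRBBRB]  L=[-1 -7/8 -13/16 -51/64]  R=[-25/32 -3/4 -1/2 0]  -> -101/128
v_9 [RBRRBBRBB]  L=[-1 -7/8 -13/16 -51/64 -101/128]  R=[-25/32 -3/4 -1/2 0]  -> -201/256
v_10 [RBRRBBRBBR]  L=[-1 -7/8 -13/16 -51/64 -101/128]  R=[-201/256 -25/32 -3/4 -1/2 0]  -> -403/512
v_11 [RBRRBBRBBRB]  L=[-1 -7/8 -13/16 -51/64 -101/128 -403/512]  R=[-201/256 -25/32 -3/4 -1/2 0]  -> -805/1024
v_12 [RBRRBBRBBRBR]  L=[-1 -7/8 -13/16 -51/64 -101/128 -403/512]  R=[-805/1024 -201/256 -25/32 -3/4 -1/2 0]  -> -1611/2048
v_13 [RBRRBBRBBRBRR]  L=[-1 -7/8 -13/16 -51/64 -101/128 -403/512]  R=[-1611/2048 -805/1024 -201/256 -25/32 -3/4 -1/2 0]  -> -3223/4096
v_14 [RBRRBBRBBRBRRB]  L=[-1 -7/8 -13/16 -51/64 -101/128 -403/512 -3223/4096]  R=[-1611/2048 -805/1024 -201/256 -25/32 -3/4 -1/2 0]  -> -6445/8192

-6445/8192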